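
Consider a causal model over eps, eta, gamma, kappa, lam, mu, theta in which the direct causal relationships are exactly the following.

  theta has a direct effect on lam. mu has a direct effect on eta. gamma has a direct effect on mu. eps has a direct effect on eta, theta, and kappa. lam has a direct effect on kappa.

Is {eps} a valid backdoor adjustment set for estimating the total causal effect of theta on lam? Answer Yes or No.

Backdoor paths from theta to lam (paths whose first edge points into theta):
  P1: theta <- eps -> kappa <- lam
Condition 1 (no descendant of theta in the set): holds — descendants of theta are {kappa, lam}; none are in {eps}.
Condition 2 (every backdoor path blocked by {eps}):
  P1: blocked at fork node eps ∈ conditioning set.
{eps} satisfies the backdoor criterion.

Yes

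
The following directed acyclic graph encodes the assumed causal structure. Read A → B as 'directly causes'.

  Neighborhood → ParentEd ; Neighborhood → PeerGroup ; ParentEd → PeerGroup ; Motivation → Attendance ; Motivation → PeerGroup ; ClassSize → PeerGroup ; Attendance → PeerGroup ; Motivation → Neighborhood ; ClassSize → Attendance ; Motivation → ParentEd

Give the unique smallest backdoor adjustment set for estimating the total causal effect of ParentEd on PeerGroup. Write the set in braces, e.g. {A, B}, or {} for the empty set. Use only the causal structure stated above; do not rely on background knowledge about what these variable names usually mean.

Variables eligible for adjustment (non-descendants of ParentEd, excluding ParentEd and PeerGroup): {Attendance, ClassSize, Motivation, Neighborhood}.
Backdoor paths from ParentEd to PeerGroup:
  P1: ParentEd <- Motivation -> Neighborhood -> PeerGroup
  P2: ParentEd <- Motivation -> Attendance <- ClassSize -> PeerGroup
  P3: ParentEd <- Motivation -> Attendance -> PeerGroup
  P4: ParentEd <- Motivation -> PeerGroup
  P5: ParentEd <- Neighborhood <- Motivation -> Attendance <- ClassSize -> PeerGroup
  P6: ParentEd <- Neighborhood <- Motivation -> Attendance -> PeerGroup
  P7: ParentEd <- Neighborhood <- Motivation -> PeerGroup
  P8: ParentEd <- Neighborhood -> PeerGroup
The empty set is not sufficient: P1 (ParentEd <- Motivation -> Neighborhood -> PeerGroup) has no collider blocking it and no conditioned non-collider, so it is open.
Try {Motivation, Neighborhood}:
  P1: blocked at fork node Motivation ∈ conditioning set.
  P2: blocked at fork node Motivation ∈ conditioning set.
  P3: blocked at fork node Motivation ∈ conditioning set.
  P4: blocked at fork node Motivation ∈ conditioning set.
  P5: blocked at chain node Neighborhood ∈ conditioning set.
  P6: blocked at chain node Neighborhood ∈ conditioning set.
  P7: blocked at chain node Neighborhood ∈ conditioning set.
  P8: blocked at fork node Neighborhood ∈ conditioning set.
{Motivation, Neighborhood} contains no descendant of ParentEd and blocks every backdoor path.
Every element of {Motivation, Neighborhood} is needed (dropping Motivation leaves P3 open; dropping Neighborhood leaves P8 open), so no proper subset is valid.
Among all size-2 subsets of the eligible variables, only {Motivation, Neighborhood} blocks every backdoor path, so it is the unique smallest valid adjustment set.

{Motivation, Neighborhood}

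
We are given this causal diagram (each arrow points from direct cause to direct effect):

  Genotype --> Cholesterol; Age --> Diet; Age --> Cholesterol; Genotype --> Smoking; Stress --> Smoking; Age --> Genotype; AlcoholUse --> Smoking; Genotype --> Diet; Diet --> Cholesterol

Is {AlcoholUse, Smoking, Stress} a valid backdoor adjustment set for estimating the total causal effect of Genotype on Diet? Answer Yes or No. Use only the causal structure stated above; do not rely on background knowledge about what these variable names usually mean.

No

Backdoor paths from Genotype to Diet (paths whose first edge points into Genotype):
  P1: Genotype <- Age -> Diet
  P2: Genotype <- Age -> Cholesterol <- Diet
Condition 1 (no descendant of Genotype in the set): FAILS — Smoking is a descendant of Genotype.
Condition 2 (every backdoor path blocked by {AlcoholUse, Smoking, Stress}):
  P1: open — no interior node is in the conditioning set.
  P2: blocked at collider Cholesterol (neither it nor any descendant is in the conditioning set).
{AlcoholUse, Smoking, Stress} does not satisfy the backdoor criterion.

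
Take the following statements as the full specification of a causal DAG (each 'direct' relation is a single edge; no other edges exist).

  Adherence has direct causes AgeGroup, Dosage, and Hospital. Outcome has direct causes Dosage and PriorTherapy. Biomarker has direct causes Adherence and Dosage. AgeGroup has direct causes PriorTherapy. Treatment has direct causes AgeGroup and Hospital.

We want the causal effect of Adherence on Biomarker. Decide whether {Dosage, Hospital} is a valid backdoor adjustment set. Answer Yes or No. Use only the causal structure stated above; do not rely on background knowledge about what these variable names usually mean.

Yes

Backdoor paths from Adherence to Biomarker (paths whose first edge points into Adherence):
  P1: Adherence <- Hospital -> Treatment <- AgeGroup <- PriorTherapy -> Outcome <- Dosage -> Biomarker
  P2: Adherence <- AgeGroup <- PriorTherapy -> Outcome <- Dosage -> Biomarker
  P3: Adherence <- Dosage -> Biomarker
Condition 1 (no descendant of Adherence in the set): holds — descendants of Adherence are {Biomarker}; none are in {Dosage, Hospital}.
Condition 2 (every backdoor path blocked by {Dosage, Hospital}):
  P1: blocked at fork node Hospital ∈ conditioning set.
  P2: blocked at collider Outcome (neither it nor any descendant is in the conditioning set).
  P3: blocked at fork node Dosage ∈ conditioning set.
{Dosage, Hospital} satisfies the backdoor criterion.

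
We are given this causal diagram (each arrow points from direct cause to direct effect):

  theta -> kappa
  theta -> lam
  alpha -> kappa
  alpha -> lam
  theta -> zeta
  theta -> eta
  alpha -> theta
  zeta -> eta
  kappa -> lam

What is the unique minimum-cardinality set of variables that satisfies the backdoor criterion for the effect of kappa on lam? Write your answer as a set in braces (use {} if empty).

{alpha, theta}

Variables eligible for adjustment (non-descendants of kappa, excluding kappa and lam): {alpha, eta, theta, zeta}.
Backdoor paths from kappa to lam:
  P1: kappa <- alpha -> theta -> lam
  P2: kappa <- alpha -> lam
  P3: kappa <- theta <- alpha -> lam
  P4: kappa <- theta -> lam
The empty set is not sufficient: P1 (kappa <- alpha -> theta -> lam) has no collider blocking it and no conditioned non-collider, so it is open.
Try {alpha, theta}:
  P1: blocked at fork node alpha ∈ conditioning set.
  P2: blocked at fork node alpha ∈ conditioning set.
  P3: blocked at chain node theta ∈ conditioning set.
  P4: blocked at fork node theta ∈ conditioning set.
{alpha, theta} contains no descendant of kappa and blocks every backdoor path.
Every element of {alpha, theta} is needed (dropping alpha leaves P2 open; dropping theta leaves P4 open), so no proper subset is valid.
Among all size-2 subsets of the eligible variables, only {alpha, theta} blocks every backdoor path, so it is the unique smallest valid adjustment set.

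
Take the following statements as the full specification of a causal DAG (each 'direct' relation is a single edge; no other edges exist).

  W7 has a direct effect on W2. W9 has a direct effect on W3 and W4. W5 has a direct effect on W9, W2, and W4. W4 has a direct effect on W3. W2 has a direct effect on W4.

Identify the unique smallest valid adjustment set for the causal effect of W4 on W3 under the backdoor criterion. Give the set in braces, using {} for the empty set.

{W9}

Variables eligible for adjustment (non-descendants of W4, excluding W4 and W3): {W2, W5, W7, W9}.
Backdoor paths from W4 to W3:
  P1: W4 <- W5 -> W9 -> W3
  P2: W4 <- W9 -> W3
  P3: W4 <- W2 <- W5 -> W9 -> W3
The empty set is not sufficient: P1 (W4 <- W5 -> W9 -> W3) has no collider blocking it and no conditioned non-collider, so it is open.
Try {W9}:
  P1: blocked at chain node W9 ∈ conditioning set.
  P2: blocked at fork node W9 ∈ conditioning set.
  P3: blocked at chain node W9 ∈ conditioning set.
{W9} contains no descendant of W4 and blocks every backdoor path.
No other singleton works — e.g. {W5} leaves P2 open — so {W9} is the unique smallest valid adjustment set.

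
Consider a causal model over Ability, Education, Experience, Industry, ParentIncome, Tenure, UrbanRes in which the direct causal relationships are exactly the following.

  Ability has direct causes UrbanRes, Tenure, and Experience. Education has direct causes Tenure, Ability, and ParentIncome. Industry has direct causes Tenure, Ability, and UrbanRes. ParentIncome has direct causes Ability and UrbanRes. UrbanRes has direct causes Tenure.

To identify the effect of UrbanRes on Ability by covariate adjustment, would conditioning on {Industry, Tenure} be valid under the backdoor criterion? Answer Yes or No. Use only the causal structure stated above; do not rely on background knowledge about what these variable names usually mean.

Backdoor paths from UrbanRes to Ability (paths whose first edge points into UrbanRes):
  P1: UrbanRes <- Tenure -> Ability
  P2: UrbanRes <- Tenure -> Industry <- Ability
  P3: UrbanRes <- Tenure -> Education <- Ability
  P4: UrbanRes <- Tenure -> Education <- ParentIncome <- Ability
Condition 1 (no descendant of UrbanRes in the set): FAILS — Industry is a descendant of UrbanRes.
Condition 2 (every backdoor path blocked by {Industry, Tenure}):
  P1: blocked at fork node Tenure ∈ conditioning set.
  P2: blocked at fork node Tenure ∈ conditioning set.
  P3: blocked at fork node Tenure ∈ conditioning set.
  P4: blocked at fork node Tenure ∈ conditioning set.
{Industry, Tenure} does not satisfy the backdoor criterion.

No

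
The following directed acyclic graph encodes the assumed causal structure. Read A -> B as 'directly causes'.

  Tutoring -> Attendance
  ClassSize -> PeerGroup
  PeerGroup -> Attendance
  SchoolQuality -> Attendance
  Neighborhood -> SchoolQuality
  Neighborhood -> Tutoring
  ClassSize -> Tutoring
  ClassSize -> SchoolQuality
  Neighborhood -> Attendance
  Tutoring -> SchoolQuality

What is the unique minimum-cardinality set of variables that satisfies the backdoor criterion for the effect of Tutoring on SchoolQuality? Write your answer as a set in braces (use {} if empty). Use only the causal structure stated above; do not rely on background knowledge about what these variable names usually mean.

Variables eligible for adjustment (non-descendants of Tutoring, excluding Tutoring and SchoolQuality): {ClassSize, Neighborhood, PeerGroup}.
Backdoor paths from Tutoring to SchoolQuality:
  P1: Tutoring <- Neighborhood -> SchoolQuality
  P2: Tutoring <- Neighborhood -> Attendance <- PeerGroup <- ClassSize -> SchoolQuality
  P3: Tutoring <- Neighborhood -> Attendance <- SchoolQuality
  P4: Tutoring <- ClassSize -> PeerGroup -> Attendance <- Neighborhood -> SchoolQuality
  P5: Tutoring <- ClassSize -> PeerGroup -> Attendance <- SchoolQuality
  P6: Tutoring <- ClassSize -> SchoolQuality
The empty set is not sufficient: P1 (Tutoring <- Neighborhood -> SchoolQuality) has no collider blocking it and no conditioned non-collider, so it is open.
Try {ClassSize, Neighborhood}:
  P1: blocked at fork node Neighborhood ∈ conditioning set.
  P2: blocked at fork node Neighborhood ∈ conditioning set.
  P3: blocked at fork node Neighborhood ∈ conditioning set.
  P4: blocked at fork node ClassSize ∈ conditioning set.
  P5: blocked at fork node ClassSize ∈ conditioning set.
  P6: blocked at fork node ClassSize ∈ conditioning set.
{ClassSize, Neighborhood} contains no descendant of Tutoring and blocks every backdoor path.
Every element of {ClassSize, Neighborhood} is needed (dropping ClassSize leaves P6 open; dropping Neighborhood leaves P1 open), so no proper subset is valid.
Among all size-2 subsets of the eligible variables, only {ClassSize, Neighborhood} blocks every backdoor path, so it is the unique smallest valid adjustment set.

{ClassSize, Neighborhood}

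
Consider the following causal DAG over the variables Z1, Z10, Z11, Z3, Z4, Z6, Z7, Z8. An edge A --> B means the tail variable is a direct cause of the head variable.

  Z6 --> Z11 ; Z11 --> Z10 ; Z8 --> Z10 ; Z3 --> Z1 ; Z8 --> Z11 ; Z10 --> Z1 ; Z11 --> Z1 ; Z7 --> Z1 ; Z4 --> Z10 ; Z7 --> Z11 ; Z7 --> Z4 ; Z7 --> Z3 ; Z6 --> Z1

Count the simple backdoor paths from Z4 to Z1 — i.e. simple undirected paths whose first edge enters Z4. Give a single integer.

6

A backdoor path from Z4 to Z1 is any simple undirected path whose first edge points into Z4 (i.e. leaves Z4 via a parent).
Parents of Z4: {Z7}.
Enumerating:
  P1: Z4 <- Z7 -> Z11 <- Z8 -> Z10 -> Z1
  P2: Z4 <- Z7 -> Z11 <- Z6 -> Z1
  P3: Z4 <- Z7 -> Z11 -> Z10 -> Z1
  P4: Z4 <- Z7 -> Z11 -> Z1
  P5: Z4 <- Z7 -> Z3 -> Z1
  P6: Z4 <- Z7 -> Z1
That exhausts the simple backdoor paths. Count: 6.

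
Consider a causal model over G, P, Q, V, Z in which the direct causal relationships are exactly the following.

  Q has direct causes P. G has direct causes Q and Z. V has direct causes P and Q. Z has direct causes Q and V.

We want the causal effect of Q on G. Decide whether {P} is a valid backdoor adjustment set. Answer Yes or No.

Yes

Backdoor paths from Q to G (paths whose first edge points into Q):
  P1: Q <- P -> V -> Z -> G
Condition 1 (no descendant of Q in the set): holds — descendants of Q are {G, V, Z}; none are in {P}.
Condition 2 (every backdoor path blocked by {P}):
  P1: blocked at fork node P ∈ conditioning set.
{P} satisfies the backdoor criterion.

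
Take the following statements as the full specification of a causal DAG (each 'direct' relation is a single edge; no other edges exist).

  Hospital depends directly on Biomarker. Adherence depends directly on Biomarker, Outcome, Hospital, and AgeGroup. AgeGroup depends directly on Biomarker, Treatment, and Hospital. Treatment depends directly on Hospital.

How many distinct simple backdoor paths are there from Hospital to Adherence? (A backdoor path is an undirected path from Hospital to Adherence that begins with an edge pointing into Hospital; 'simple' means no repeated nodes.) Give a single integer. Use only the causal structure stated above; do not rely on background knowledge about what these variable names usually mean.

2

A backdoor path from Hospital to Adherence is any simple undirected path whose first edge points into Hospital (i.e. leaves Hospital via a parent).
Parents of Hospital: {Biomarker}.
Enumerating:
  P1: Hospital <- Biomarker -> AgeGroup -> Adherence
  P2: Hospital <- Biomarker -> Adherence
That exhausts the simple backdoor paths. Count: 2.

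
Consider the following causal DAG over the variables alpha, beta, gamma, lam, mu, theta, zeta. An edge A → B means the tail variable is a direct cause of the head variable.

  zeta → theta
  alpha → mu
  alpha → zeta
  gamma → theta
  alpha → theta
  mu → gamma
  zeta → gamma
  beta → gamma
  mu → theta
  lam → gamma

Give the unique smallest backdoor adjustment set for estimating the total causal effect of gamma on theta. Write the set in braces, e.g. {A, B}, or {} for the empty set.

Variables eligible for adjustment (non-descendants of gamma, excluding gamma and theta): {alpha, beta, lam, mu, zeta}.
Backdoor paths from gamma to theta:
  P1: gamma <- zeta <- alpha -> mu -> theta
  P2: gamma <- zeta <- alpha -> theta
  P3: gamma <- zeta -> theta
  P4: gamma <- mu <- alpha -> zeta -> theta
  P5: gamma <- mu <- alpha -> theta
  P6: gamma <- mu -> theta
The empty set is not sufficient: P1 (gamma <- zeta <- alpha -> mu -> theta) has no collider blocking it and no conditioned non-collider, so it is open.
Try {mu, zeta}:
  P1: blocked at chain node zeta ∈ conditioning set.
  P2: blocked at chain node zeta ∈ conditioning set.
  P3: blocked at fork node zeta ∈ conditioning set.
  P4: blocked at chain node mu ∈ conditioning set.
  P5: blocked at chain node mu ∈ conditioning set.
  P6: blocked at fork node mu ∈ conditioning set.
{mu, zeta} contains no descendant of gamma and blocks every backdoor path.
Every element of {mu, zeta} is needed (dropping mu leaves P5 open; dropping zeta leaves P2 open), so no proper subset is valid.
Among all size-2 subsets of the eligible variables, only {mu, zeta} blocks every backdoor path, so it is the unique smallest valid adjustment set.

{mu, zeta}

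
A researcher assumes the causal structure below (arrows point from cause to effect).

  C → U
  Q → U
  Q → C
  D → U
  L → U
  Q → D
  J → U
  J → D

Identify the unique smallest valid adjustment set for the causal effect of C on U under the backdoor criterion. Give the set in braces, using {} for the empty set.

{Q}

Variables eligible for adjustment (non-descendants of C, excluding C and U): {D, J, L, Q}.
Backdoor paths from C to U:
  P1: C <- Q -> D <- J -> U
  P2: C <- Q -> D -> U
  P3: C <- Q -> U
The empty set is not sufficient: P2 (C <- Q -> D -> U) has no collider blocking it and no conditioned non-collider, so it is open.
Try {Q}:
  P1: blocked at fork node Q ∈ conditioning set.
  P2: blocked at fork node Q ∈ conditioning set.
  P3: blocked at fork node Q ∈ conditioning set.
{Q} contains no descendant of C and blocks every backdoor path.
No other singleton works — e.g. {L} leaves P2 open — so {Q} is the unique smallest valid adjustment set.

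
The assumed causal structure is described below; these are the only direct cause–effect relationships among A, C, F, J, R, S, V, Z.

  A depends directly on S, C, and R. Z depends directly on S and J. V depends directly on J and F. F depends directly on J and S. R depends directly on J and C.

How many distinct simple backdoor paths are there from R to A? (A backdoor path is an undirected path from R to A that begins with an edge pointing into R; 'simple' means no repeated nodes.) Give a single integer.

A backdoor path from R to A is any simple undirected path whose first edge points into R (i.e. leaves R via a parent).
Parents of R: {C, J}.
Enumerating:
  P1: R <- C -> A
  P2: R <- J -> F <- S -> A
  P3: R <- J -> V <- F <- S -> A
  P4: R <- J -> Z <- S -> A
That exhausts the simple backdoor paths. Count: 4.

4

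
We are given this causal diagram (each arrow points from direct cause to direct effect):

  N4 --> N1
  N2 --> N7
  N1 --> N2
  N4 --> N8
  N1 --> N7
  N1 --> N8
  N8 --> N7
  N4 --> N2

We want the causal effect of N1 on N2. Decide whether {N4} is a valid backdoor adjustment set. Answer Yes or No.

Yes

Backdoor paths from N1 to N2 (paths whose first edge points into N1):
  P1: N1 <- N4 -> N2
  P2: N1 <- N4 -> N8 -> N7 <- N2
Condition 1 (no descendant of N1 in the set): holds — descendants of N1 are {N2, N7, N8}; none are in {N4}.
Condition 2 (every backdoor path blocked by {N4}):
  P1: blocked at fork node N4 ∈ conditioning set.
  P2: blocked at fork node N4 ∈ conditioning set.
{N4} satisfies the backdoor criterion.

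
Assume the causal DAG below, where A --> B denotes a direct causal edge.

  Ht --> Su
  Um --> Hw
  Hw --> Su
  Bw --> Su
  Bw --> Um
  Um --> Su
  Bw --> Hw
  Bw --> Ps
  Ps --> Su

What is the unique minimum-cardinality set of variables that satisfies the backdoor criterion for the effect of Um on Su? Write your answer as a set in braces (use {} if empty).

Variables eligible for adjustment (non-descendants of Um, excluding Um and Su): {Bw, Ht, Ps}.
Backdoor paths from Um to Su:
  P1: Um <- Bw -> Hw -> Su
  P2: Um <- Bw -> Ps -> Su
  P3: Um <- Bw -> Su
The empty set is not sufficient: P1 (Um <- Bw -> Hw -> Su) has no collider blocking it and no conditioned non-collider, so it is open.
Try {Bw}:
  P1: blocked at fork node Bw ∈ conditioning set.
  P2: blocked at fork node Bw ∈ conditioning set.
  P3: blocked at fork node Bw ∈ conditioning set.
{Bw} contains no descendant of Um and blocks every backdoor path.
No other singleton works — e.g. {Ht} leaves P1 open — so {Bw} is the unique smallest valid adjustment set.

{Bw}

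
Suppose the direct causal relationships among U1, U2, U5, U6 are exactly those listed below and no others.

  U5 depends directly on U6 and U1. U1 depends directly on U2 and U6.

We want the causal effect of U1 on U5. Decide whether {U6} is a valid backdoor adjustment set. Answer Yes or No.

Backdoor paths from U1 to U5 (paths whose first edge points into U1):
  P1: U1 <- U6 -> U5
Condition 1 (no descendant of U1 in the set): holds — descendants of U1 are {U5}; none are in {U6}.
Condition 2 (every backdoor path blocked by {U6}):
  P1: blocked at fork node U6 ∈ conditioning set.
{U6} satisfies the backdoor criterion.

Yes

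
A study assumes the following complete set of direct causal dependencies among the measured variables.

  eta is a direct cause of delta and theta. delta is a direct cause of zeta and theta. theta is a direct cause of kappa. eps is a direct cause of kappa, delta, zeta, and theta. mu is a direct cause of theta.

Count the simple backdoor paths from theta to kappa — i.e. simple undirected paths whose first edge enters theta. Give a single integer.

5

A backdoor path from theta to kappa is any simple undirected path whose first edge points into theta (i.e. leaves theta via a parent).
Parents of theta: {delta, eps, eta, mu}.
Enumerating:
  P1: theta <- eps -> kappa
  P2: theta <- eta -> delta <- eps -> kappa
  P3: theta <- eta -> delta -> zeta <- eps -> kappa
  P4: theta <- delta <- eps -> kappa
  P5: theta <- delta -> zeta <- eps -> kappa
That exhausts the simple backdoor paths. Count: 5.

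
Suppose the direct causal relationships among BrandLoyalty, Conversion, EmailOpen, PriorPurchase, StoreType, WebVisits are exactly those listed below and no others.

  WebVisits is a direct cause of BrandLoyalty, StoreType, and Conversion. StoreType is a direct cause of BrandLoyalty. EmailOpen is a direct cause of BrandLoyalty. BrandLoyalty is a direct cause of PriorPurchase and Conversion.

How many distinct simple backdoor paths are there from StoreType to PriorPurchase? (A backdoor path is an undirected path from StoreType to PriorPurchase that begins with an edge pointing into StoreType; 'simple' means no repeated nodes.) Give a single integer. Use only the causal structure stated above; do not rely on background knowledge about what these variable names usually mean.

A backdoor path from StoreType to PriorPurchase is any simple undirected path whose first edge points into StoreType (i.e. leaves StoreType via a parent).
Parents of StoreType: {WebVisits}.
Enumerating:
  P1: StoreType <- WebVisits -> BrandLoyalty -> PriorPurchase
  P2: StoreType <- WebVisits -> Conversion <- BrandLoyalty -> PriorPurchase
That exhausts the simple backdoor paths. Count: 2.

2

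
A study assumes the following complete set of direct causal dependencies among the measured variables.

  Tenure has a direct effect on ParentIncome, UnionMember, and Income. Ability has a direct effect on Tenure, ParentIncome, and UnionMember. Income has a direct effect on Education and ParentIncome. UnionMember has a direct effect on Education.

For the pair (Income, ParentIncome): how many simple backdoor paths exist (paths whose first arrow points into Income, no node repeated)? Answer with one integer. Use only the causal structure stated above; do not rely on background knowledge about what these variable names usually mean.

A backdoor path from Income to ParentIncome is any simple undirected path whose first edge points into Income (i.e. leaves Income via a parent).
Parents of Income: {Tenure}.
Enumerating:
  P1: Income <- Tenure <- Ability -> ParentIncome
  P2: Income <- Tenure -> ParentIncome
  P3: Income <- Tenure -> UnionMember <- Ability -> ParentIncome
That exhausts the simple backdoor paths. Count: 3.

3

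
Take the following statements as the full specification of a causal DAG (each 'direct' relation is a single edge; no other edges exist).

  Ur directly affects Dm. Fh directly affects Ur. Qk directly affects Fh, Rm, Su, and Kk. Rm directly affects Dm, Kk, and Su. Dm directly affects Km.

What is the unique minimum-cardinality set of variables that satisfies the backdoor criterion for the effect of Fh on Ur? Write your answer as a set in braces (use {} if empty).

{}

Variables eligible for adjustment (non-descendants of Fh, excluding Fh and Ur): {Kk, Qk, Rm, Su}.
Backdoor paths from Fh to Ur:
  P1: Fh <- Qk -> Rm -> Dm <- Ur
  P2: Fh <- Qk -> Kk <- Rm -> Dm <- Ur
  P3: Fh <- Qk -> Su <- Rm -> Dm <- Ur
Each backdoor path contains an unconditioned collider, so every path is already blocked with the empty conditioning set:
  P1: blocked at collider Dm (neither it nor any descendant is in the conditioning set).
  P2: blocked at collider Kk (neither it nor any descendant is in the conditioning set).
  P3: blocked at collider Su (neither it nor any descendant is in the conditioning set).
The empty set is therefore the unique smallest valid set.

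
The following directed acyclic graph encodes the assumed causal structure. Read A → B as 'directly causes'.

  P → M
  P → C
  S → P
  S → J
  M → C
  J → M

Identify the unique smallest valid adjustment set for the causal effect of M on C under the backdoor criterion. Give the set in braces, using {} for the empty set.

{P}

Variables eligible for adjustment (non-descendants of M, excluding M and C): {J, P, S}.
Backdoor paths from M to C:
  P1: M <- P -> C
  P2: M <- J <- S -> P -> C
The empty set is not sufficient: P1 (M <- P -> C) has no collider blocking it and no conditioned non-collider, so it is open.
Try {P}:
  P1: blocked at fork node P ∈ conditioning set.
  P2: blocked at chain node P ∈ conditioning set.
{P} contains no descendant of M and blocks every backdoor path.
No other singleton works — e.g. {S} leaves P1 open — so {P} is the unique smallest valid adjustment set.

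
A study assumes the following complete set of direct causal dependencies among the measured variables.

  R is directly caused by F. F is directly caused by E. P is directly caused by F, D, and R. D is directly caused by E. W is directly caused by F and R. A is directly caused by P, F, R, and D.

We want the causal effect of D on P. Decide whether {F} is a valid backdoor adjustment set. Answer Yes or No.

Yes

Backdoor paths from D to P (paths whose first edge points into D):
  P1: D <- E -> F -> R -> P
  P2: D <- E -> F -> R -> A <- P
  P3: D <- E -> F -> W <- R -> P
  P4: D <- E -> F -> W <- R -> A <- P
  P5: D <- E -> F -> P
  P6: D <- E -> F -> A <- R -> P
  P7: D <- E -> F -> A <- P
Condition 1 (no descendant of D in the set): holds — descendants of D are {A, P}; none are in {F}.
Condition 2 (every backdoor path blocked by {F}):
  P1: blocked at chain node F ∈ conditioning set.
  P2: blocked at chain node F ∈ conditioning set.
  P3: blocked at chain node F ∈ conditioning set.
  P4: blocked at chain node F ∈ conditioning set.
  P5: blocked at chain node F ∈ conditioning set.
  P6: blocked at chain node F ∈ conditioning set.
  P7: blocked at chain node F ∈ conditioning set.
{F} satisfies the backdoor criterion.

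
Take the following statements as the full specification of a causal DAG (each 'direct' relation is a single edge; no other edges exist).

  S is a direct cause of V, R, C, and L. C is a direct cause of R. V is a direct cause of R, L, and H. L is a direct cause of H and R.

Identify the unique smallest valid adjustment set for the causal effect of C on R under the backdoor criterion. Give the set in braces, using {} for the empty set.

{S}

Variables eligible for adjustment (non-descendants of C, excluding C and R): {H, L, S, V}.
Backdoor paths from C to R:
  P1: C <- S -> V -> L -> R
  P2: C <- S -> V -> R
  P3: C <- S -> V -> H <- L -> R
  P4: C <- S -> L <- V -> R
  P5: C <- S -> L -> R
  P6: C <- S -> L -> H <- V -> R
  P7: C <- S -> R
The empty set is not sufficient: P1 (C <- S -> V -> L -> R) has no collider blocking it and no conditioned non-collider, so it is open.
Try {S}:
  P1: blocked at fork node S ∈ conditioning set.
  P2: blocked at fork node S ∈ conditioning set.
  P3: blocked at fork node S ∈ conditioning set.
  P4: blocked at fork node S ∈ conditioning set.
  P5: blocked at fork node S ∈ conditioning set.
  P6: blocked at fork node S ∈ conditioning set.
  P7: blocked at fork node S ∈ conditioning set.
{S} contains no descendant of C and blocks every backdoor path.
No other singleton works — e.g. {V} leaves P5 open — so {S} is the unique smallest valid adjustment set.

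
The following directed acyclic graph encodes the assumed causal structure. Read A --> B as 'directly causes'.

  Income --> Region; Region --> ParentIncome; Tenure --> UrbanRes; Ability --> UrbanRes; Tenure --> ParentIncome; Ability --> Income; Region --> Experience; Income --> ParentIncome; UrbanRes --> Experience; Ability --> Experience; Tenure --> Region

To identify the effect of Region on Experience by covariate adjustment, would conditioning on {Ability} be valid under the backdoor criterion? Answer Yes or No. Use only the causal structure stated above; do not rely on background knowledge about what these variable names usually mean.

No

Backdoor paths from Region to Experience (paths whose first edge points into Region):
  P1: Region <- Tenure -> UrbanRes <- Ability -> Experience
  P2: Region <- Tenure -> UrbanRes -> Experience
  P3: Region <- Tenure -> ParentIncome <- Income <- Ability -> UrbanRes -> Experience
  P4: Region <- Tenure -> ParentIncome <- Income <- Ability -> Experience
  P5: Region <- Income <- Ability -> UrbanRes -> Experience
  P6: Region <- Income <- Ability -> Experience
  P7: Region <- Income -> ParentIncome <- Tenure -> UrbanRes <- Ability -> Experience
  P8: Region <- Income -> ParentIncome <- Tenure -> UrbanRes -> Experience
Condition 1 (no descendant of Region in the set): holds — descendants of Region are {Experience, ParentIncome}; none are in {Ability}.
Condition 2 (every backdoor path blocked by {Ability}):
  P1: blocked at collider UrbanRes (neither it nor any descendant is in the conditioning set).
  P2: open — no interior node is in the conditioning set.
  P3: blocked at collider ParentIncome (neither it nor any descendant is in the conditioning set).
  P4: blocked at collider ParentIncome (neither it nor any descendant is in the conditioning set).
  P5: blocked at fork node Ability ∈ conditioning set.
  P6: blocked at fork node Ability ∈ conditioning set.
  P7: blocked at collider ParentIncome (neither it nor any descendant is in the conditioning set).
  P8: blocked at collider ParentIncome (neither it nor any descendant is in the conditioning set).
{Ability} does not satisfy the backdoor criterion.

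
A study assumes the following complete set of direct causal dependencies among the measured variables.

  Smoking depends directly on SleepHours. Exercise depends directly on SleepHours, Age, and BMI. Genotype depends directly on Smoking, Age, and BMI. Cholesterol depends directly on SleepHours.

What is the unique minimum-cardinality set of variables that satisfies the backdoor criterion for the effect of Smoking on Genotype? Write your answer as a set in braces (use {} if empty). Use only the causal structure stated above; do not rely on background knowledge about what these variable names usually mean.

Variables eligible for adjustment (non-descendants of Smoking, excluding Smoking and Genotype): {Age, BMI, Cholesterol, Exercise, SleepHours}.
Backdoor paths from Smoking to Genotype:
  P1: Smoking <- SleepHours -> Exercise <- Age -> Genotype
  P2: Smoking <- SleepHours -> Exercise <- BMI -> Genotype
Each backdoor path contains an unconditioned collider, so every path is already blocked with the empty conditioning set:
  P1: blocked at collider Exercise (neither it nor any descendant is in the conditioning set).
  P2: blocked at collider Exercise (neither it nor any descendant is in the conditioning set).
The empty set is therefore the unique smallest valid set.

{}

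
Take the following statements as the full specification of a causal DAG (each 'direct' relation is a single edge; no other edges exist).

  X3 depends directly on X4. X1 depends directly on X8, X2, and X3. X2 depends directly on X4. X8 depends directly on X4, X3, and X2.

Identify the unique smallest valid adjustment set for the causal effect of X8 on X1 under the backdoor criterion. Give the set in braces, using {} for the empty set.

Variables eligible for adjustment (non-descendants of X8, excluding X8 and X1): {X2, X3, X4}.
Backdoor paths from X8 to X1:
  P1: X8 <- X4 -> X3 -> X1
  P2: X8 <- X4 -> X2 -> X1
  P3: X8 <- X3 <- X4 -> X2 -> X1
  P4: X8 <- X3 -> X1
  P5: X8 <- X2 <- X4 -> X3 -> X1
  P6: X8 <- X2 -> X1
The empty set is not sufficient: P1 (X8 <- X4 -> X3 -> X1) has no collider blocking it and no conditioned non-collider, so it is open.
Try {X2, X3}:
  P1: blocked at chain node X3 ∈ conditioning set.
  P2: blocked at chain node X2 ∈ conditioning set.
  P3: blocked at chain node X3 ∈ conditioning set.
  P4: blocked at fork node X3 ∈ conditioning set.
  P5: blocked at chain node X2 ∈ conditioning set.
  P6: blocked at fork node X2 ∈ conditioning set.
{X2, X3} contains no descendant of X8 and blocks every backdoor path.
Every element of {X2, X3} is needed (dropping X2 leaves P2 open; dropping X3 leaves P1 open), so no proper subset is valid.
Among all size-2 subsets of the eligible variables, only {X2, X3} blocks every backdoor path, so it is the unique smallest valid adjustment set.

{X2, X3}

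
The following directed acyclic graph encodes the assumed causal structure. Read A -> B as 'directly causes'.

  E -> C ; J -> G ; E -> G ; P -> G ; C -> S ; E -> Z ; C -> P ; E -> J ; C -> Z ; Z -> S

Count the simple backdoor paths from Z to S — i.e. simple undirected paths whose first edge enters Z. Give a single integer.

A backdoor path from Z to S is any simple undirected path whose first edge points into Z (i.e. leaves Z via a parent).
Parents of Z: {C, E}.
Enumerating:
  P1: Z <- E -> C -> S
  P2: Z <- E -> J -> G <- P <- C -> S
  P3: Z <- E -> G <- P <- C -> S
  P4: Z <- C -> S
That exhausts the simple backdoor paths. Count: 4.

4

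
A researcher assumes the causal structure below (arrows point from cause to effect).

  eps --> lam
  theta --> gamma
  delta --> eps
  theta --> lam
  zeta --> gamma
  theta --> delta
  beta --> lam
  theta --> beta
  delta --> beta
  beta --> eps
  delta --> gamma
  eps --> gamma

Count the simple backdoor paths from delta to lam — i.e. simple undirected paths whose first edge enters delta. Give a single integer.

5

A backdoor path from delta to lam is any simple undirected path whose first edge points into delta (i.e. leaves delta via a parent).
Parents of delta: {theta}.
Enumerating:
  P1: delta <- theta -> beta -> eps -> lam
  P2: delta <- theta -> beta -> lam
  P3: delta <- theta -> lam
  P4: delta <- theta -> gamma <- eps <- beta -> lam
  P5: delta <- theta -> gamma <- eps -> lam
That exhausts the simple backdoor paths. Count: 5.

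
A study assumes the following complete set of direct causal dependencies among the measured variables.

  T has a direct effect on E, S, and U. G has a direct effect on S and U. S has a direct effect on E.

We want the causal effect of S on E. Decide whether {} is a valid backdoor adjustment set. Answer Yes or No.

No

Backdoor paths from S to E (paths whose first edge points into S):
  P1: S <- T -> E
  P2: S <- G -> U <- T -> E
Condition 1 (no descendant of S in the set): holds — descendants of S are {E}; none are in {}.
Condition 2 (every backdoor path blocked by {}):
  P1: open — no interior node is in the conditioning set.
  P2: blocked at collider U (neither it nor any descendant is in the conditioning set).
{} does not satisfy the backdoor criterion.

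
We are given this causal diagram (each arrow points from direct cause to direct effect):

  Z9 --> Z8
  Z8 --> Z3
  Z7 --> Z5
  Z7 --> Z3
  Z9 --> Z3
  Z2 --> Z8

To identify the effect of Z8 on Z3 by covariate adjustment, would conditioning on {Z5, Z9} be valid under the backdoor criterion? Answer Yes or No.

Backdoor paths from Z8 to Z3 (paths whose first edge points into Z8):
  P1: Z8 <- Z9 -> Z3
Condition 1 (no descendant of Z8 in the set): holds — descendants of Z8 are {Z3}; none are in {Z5, Z9}.
Condition 2 (every backdoor path blocked by {Z5, Z9}):
  P1: blocked at fork node Z9 ∈ conditioning set.
{Z5, Z9} satisfies the backdoor criterion.

Yes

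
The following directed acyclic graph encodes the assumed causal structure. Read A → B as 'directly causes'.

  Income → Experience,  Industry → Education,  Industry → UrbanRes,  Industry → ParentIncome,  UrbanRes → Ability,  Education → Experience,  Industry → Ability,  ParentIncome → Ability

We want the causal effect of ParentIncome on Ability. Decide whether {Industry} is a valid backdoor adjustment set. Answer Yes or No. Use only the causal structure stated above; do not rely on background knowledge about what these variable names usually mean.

Yes

Backdoor paths from ParentIncome to Ability (paths whose first edge points into ParentIncome):
  P1: ParentIncome <- Industry -> UrbanRes -> Ability
  P2: ParentIncome <- Industry -> Ability
Condition 1 (no descendant of ParentIncome in the set): holds — descendants of ParentIncome are {Ability}; none are in {Industry}.
Condition 2 (every backdoor path blocked by {Industry}):
  P1: blocked at fork node Industry ∈ conditioning set.
  P2: blocked at fork node Industry ∈ conditioning set.
{Industry} satisfies the backdoor criterion.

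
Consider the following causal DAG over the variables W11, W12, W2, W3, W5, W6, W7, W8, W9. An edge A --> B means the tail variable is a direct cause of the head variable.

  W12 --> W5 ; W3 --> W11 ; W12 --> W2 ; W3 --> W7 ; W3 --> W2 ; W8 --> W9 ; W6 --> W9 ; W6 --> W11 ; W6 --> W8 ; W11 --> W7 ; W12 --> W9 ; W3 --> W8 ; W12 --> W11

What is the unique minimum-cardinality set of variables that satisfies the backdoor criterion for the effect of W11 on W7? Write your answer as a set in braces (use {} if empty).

Variables eligible for adjustment (non-descendants of W11, excluding W11 and W7): {W12, W2, W3, W5, W6, W8, W9}.
Backdoor paths from W11 to W7:
  P1: W11 <- W6 -> W8 <- W3 -> W7
  P2: W11 <- W6 -> W8 -> W9 <- W12 -> W2 <- W3 -> W7
  P3: W11 <- W6 -> W9 <- W8 <- W3 -> W7
  P4: W11 <- W6 -> W9 <- W12 -> W2 <- W3 -> W7
  P5: W11 <- W3 -> W7
  P6: W11 <- W12 -> W9 <- W6 -> W8 <- W3 -> W7
  P7: W11 <- W12 -> W9 <- W8 <- W3 -> W7
  P8: W11 <- W12 -> W2 <- W3 -> W7
The empty set is not sufficient: P5 (W11 <- W3 -> W7) has no collider blocking it and no conditioned non-collider, so it is open.
Try {W3}:
  P1: blocked at collider W8 (neither it nor any descendant is in the conditioning set).
  P2: blocked at collider W9 (neither it nor any descendant is in the conditioning set).
  P3: blocked at collider W9 (neither it nor any descendant is in the conditioning set).
  P4: blocked at collider W9 (neither it nor any descendant is in the conditioning set).
  P5: blocked at fork node W3 ∈ conditioning set.
  P6: blocked at collider W9 (neither it nor any descendant is in the conditioning set).
  P7: blocked at collider W9 (neither it nor any descendant is in the conditioning set).
  P8: blocked at collider W2 (neither it nor any descendant is in the conditioning set).
{W3} contains no descendant of W11 and blocks every backdoor path.
No other singleton works — e.g. {W6} leaves P5 open — so {W3} is the unique smallest valid adjustment set.

{W3}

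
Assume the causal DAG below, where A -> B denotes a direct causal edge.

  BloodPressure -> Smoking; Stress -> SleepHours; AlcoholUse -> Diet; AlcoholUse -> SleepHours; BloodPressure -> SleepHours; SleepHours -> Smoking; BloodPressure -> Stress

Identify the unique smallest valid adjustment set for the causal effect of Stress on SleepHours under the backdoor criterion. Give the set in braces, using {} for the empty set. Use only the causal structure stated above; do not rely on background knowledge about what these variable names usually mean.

Variables eligible for adjustment (non-descendants of Stress, excluding Stress and SleepHours): {AlcoholUse, BloodPressure, Diet}.
Backdoor paths from Stress to SleepHours:
  P1: Stress <- BloodPressure -> SleepHours
  P2: Stress <- BloodPressure -> Smoking <- SleepHours
The empty set is not sufficient: P1 (Stress <- BloodPressure -> SleepHours) has no collider blocking it and no conditioned non-collider, so it is open.
Try {BloodPressure}:
  P1: blocked at fork node BloodPressure ∈ conditioning set.
  P2: blocked at fork node BloodPressure ∈ conditioning set.
{BloodPressure} contains no descendant of Stress and blocks every backdoor path.
No other singleton works — e.g. {AlcoholUse} leaves P1 open — so {BloodPressure} is the unique smallest valid adjustment set.

{BloodPressure}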